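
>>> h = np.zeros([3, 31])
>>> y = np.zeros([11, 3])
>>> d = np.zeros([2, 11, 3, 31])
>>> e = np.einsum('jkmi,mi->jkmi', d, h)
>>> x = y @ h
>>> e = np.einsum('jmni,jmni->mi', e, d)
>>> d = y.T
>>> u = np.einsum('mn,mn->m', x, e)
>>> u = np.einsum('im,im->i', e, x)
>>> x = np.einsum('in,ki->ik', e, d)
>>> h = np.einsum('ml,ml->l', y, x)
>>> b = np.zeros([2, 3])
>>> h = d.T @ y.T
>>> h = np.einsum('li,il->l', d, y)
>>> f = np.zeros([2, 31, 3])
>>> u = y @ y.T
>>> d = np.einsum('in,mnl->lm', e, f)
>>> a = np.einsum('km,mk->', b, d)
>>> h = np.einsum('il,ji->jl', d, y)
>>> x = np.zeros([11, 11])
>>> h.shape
(11, 2)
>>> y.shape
(11, 3)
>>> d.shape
(3, 2)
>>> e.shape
(11, 31)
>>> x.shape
(11, 11)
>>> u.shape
(11, 11)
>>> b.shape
(2, 3)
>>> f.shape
(2, 31, 3)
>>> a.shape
()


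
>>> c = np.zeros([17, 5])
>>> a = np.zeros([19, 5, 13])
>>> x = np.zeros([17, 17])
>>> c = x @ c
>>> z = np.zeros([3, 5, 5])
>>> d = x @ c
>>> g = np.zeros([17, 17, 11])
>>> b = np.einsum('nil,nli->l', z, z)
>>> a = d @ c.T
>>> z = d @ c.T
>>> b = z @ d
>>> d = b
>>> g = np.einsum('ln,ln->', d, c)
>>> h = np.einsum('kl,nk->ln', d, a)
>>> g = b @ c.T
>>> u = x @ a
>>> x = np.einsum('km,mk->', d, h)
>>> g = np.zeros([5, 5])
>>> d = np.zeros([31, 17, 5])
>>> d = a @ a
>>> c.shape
(17, 5)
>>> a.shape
(17, 17)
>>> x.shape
()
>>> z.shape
(17, 17)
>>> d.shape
(17, 17)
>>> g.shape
(5, 5)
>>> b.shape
(17, 5)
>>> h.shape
(5, 17)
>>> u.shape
(17, 17)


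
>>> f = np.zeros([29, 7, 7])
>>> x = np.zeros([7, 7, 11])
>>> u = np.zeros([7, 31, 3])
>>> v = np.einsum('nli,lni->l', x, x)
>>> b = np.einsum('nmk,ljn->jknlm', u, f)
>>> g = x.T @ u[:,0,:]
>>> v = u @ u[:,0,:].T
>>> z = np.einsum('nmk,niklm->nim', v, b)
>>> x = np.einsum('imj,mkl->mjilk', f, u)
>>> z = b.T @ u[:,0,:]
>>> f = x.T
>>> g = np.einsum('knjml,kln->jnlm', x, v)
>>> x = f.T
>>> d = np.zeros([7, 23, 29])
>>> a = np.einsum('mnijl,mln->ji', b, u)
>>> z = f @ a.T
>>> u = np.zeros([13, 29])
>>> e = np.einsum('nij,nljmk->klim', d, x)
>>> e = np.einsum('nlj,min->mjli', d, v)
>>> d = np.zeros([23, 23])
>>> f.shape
(31, 3, 29, 7, 7)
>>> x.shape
(7, 7, 29, 3, 31)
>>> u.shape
(13, 29)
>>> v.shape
(7, 31, 7)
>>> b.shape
(7, 3, 7, 29, 31)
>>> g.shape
(29, 7, 31, 3)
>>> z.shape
(31, 3, 29, 7, 29)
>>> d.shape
(23, 23)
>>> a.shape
(29, 7)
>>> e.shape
(7, 29, 23, 31)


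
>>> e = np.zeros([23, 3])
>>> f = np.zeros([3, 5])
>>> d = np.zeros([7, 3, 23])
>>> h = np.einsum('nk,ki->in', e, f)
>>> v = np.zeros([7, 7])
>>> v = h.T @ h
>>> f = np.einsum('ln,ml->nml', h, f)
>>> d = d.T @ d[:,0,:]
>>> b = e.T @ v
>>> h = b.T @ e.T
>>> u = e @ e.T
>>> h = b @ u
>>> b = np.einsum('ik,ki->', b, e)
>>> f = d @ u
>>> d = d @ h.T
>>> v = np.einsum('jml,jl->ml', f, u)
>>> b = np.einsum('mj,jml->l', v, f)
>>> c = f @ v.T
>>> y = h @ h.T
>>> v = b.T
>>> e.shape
(23, 3)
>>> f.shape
(23, 3, 23)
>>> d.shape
(23, 3, 3)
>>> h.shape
(3, 23)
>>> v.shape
(23,)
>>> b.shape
(23,)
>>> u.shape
(23, 23)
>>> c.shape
(23, 3, 3)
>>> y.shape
(3, 3)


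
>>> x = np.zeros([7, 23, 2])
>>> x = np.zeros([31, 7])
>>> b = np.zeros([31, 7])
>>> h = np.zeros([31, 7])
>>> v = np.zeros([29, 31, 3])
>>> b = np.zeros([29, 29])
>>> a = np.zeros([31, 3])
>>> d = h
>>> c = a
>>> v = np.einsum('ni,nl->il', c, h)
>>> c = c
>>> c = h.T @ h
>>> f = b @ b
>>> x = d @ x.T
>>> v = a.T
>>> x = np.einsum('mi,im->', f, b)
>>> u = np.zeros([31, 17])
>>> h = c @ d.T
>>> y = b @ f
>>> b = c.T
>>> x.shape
()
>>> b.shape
(7, 7)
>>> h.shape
(7, 31)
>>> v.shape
(3, 31)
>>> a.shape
(31, 3)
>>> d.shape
(31, 7)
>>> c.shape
(7, 7)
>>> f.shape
(29, 29)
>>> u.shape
(31, 17)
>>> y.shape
(29, 29)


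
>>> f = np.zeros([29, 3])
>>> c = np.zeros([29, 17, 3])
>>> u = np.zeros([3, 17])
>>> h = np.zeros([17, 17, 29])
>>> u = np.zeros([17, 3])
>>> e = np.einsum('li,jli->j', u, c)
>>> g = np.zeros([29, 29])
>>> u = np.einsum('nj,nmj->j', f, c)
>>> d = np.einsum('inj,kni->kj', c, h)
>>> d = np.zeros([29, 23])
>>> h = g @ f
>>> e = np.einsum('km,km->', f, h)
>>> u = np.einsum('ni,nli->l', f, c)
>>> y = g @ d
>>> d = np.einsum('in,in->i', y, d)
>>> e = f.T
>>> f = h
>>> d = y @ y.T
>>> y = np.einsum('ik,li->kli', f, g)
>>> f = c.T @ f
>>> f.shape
(3, 17, 3)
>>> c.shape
(29, 17, 3)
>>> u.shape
(17,)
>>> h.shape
(29, 3)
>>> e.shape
(3, 29)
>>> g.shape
(29, 29)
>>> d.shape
(29, 29)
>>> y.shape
(3, 29, 29)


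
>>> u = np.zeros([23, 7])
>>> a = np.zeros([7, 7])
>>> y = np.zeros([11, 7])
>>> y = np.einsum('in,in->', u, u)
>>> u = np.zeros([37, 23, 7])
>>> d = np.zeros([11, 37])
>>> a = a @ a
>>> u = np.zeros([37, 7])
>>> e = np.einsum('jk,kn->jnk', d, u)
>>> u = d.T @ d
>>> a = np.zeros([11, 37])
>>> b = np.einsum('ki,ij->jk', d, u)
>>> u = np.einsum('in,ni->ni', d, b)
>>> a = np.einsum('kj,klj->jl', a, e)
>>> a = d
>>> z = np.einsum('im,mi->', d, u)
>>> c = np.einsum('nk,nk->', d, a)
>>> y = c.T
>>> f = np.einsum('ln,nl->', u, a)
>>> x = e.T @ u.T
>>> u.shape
(37, 11)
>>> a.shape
(11, 37)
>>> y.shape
()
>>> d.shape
(11, 37)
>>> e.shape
(11, 7, 37)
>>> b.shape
(37, 11)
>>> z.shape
()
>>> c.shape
()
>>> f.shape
()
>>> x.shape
(37, 7, 37)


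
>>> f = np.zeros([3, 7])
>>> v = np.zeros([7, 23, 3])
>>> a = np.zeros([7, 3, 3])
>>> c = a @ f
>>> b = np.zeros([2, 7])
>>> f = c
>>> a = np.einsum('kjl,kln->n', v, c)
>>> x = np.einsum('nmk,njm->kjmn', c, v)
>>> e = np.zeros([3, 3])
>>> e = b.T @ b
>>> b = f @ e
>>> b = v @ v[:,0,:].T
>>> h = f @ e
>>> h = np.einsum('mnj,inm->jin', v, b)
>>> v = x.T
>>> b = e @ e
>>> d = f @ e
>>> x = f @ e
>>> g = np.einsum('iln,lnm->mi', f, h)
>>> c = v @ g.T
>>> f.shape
(7, 3, 7)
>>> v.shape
(7, 3, 23, 7)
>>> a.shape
(7,)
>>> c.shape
(7, 3, 23, 23)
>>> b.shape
(7, 7)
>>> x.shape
(7, 3, 7)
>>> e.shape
(7, 7)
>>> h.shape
(3, 7, 23)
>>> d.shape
(7, 3, 7)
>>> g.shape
(23, 7)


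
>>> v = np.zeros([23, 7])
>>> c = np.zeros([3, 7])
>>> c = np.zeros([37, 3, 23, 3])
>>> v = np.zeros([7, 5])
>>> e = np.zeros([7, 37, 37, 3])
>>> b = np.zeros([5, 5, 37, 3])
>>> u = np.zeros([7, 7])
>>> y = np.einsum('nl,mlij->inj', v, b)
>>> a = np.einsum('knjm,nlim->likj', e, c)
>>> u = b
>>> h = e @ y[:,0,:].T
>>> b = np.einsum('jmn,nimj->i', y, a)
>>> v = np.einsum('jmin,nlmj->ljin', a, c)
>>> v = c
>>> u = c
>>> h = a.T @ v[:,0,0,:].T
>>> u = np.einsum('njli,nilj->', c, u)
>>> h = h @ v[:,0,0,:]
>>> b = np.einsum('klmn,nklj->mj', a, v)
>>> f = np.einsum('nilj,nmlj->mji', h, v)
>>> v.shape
(37, 3, 23, 3)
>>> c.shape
(37, 3, 23, 3)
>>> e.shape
(7, 37, 37, 3)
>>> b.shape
(7, 3)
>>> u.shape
()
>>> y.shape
(37, 7, 3)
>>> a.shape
(3, 23, 7, 37)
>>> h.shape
(37, 7, 23, 3)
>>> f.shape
(3, 3, 7)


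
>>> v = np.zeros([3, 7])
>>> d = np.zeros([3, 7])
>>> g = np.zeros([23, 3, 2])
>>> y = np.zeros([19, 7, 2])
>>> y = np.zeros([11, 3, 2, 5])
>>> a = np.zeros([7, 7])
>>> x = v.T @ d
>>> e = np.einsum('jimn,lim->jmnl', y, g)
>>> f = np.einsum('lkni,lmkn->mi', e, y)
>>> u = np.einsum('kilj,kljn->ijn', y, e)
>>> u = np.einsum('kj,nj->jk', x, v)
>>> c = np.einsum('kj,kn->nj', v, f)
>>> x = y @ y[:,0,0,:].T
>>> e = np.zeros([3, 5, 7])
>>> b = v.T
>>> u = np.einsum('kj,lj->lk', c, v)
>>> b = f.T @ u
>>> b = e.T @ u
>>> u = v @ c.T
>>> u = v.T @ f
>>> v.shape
(3, 7)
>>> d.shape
(3, 7)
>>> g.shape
(23, 3, 2)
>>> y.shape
(11, 3, 2, 5)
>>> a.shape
(7, 7)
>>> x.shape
(11, 3, 2, 11)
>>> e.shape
(3, 5, 7)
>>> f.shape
(3, 23)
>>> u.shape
(7, 23)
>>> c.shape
(23, 7)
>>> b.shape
(7, 5, 23)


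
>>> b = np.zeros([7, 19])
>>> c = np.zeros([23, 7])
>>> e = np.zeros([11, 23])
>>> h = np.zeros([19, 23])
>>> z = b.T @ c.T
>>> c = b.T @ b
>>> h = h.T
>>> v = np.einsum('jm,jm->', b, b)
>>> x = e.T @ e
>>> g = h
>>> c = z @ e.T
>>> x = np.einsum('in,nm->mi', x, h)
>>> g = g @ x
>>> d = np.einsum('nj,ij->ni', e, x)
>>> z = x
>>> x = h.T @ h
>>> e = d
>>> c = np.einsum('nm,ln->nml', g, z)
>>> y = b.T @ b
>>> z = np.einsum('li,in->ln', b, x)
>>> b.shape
(7, 19)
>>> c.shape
(23, 23, 19)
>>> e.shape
(11, 19)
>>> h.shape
(23, 19)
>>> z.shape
(7, 19)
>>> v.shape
()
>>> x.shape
(19, 19)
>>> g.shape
(23, 23)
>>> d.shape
(11, 19)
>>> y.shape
(19, 19)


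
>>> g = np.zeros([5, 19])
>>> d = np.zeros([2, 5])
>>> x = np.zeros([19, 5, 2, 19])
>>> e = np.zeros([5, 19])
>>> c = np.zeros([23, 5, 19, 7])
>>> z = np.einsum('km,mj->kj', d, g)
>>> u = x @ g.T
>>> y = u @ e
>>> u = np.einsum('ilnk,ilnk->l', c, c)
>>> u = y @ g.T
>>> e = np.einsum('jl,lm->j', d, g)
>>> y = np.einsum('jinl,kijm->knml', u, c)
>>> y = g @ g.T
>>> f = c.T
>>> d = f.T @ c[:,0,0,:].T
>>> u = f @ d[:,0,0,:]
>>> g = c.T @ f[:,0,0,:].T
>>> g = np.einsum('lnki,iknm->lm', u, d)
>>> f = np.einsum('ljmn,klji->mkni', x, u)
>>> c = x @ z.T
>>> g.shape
(7, 23)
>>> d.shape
(23, 5, 19, 23)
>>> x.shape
(19, 5, 2, 19)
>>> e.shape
(2,)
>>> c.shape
(19, 5, 2, 2)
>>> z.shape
(2, 19)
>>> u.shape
(7, 19, 5, 23)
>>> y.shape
(5, 5)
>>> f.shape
(2, 7, 19, 23)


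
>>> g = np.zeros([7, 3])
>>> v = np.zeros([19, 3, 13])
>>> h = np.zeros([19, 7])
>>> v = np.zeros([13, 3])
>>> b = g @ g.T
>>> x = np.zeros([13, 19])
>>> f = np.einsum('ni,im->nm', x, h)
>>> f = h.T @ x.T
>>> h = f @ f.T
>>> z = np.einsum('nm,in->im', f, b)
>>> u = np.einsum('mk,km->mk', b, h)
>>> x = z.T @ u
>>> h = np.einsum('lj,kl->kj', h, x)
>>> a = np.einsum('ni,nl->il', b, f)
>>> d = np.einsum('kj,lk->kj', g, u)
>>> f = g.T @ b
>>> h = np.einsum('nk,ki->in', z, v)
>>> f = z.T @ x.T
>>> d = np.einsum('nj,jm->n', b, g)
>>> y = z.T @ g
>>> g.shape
(7, 3)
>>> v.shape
(13, 3)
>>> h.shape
(3, 7)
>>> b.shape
(7, 7)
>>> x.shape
(13, 7)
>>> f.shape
(13, 13)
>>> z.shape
(7, 13)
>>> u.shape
(7, 7)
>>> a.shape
(7, 13)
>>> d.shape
(7,)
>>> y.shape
(13, 3)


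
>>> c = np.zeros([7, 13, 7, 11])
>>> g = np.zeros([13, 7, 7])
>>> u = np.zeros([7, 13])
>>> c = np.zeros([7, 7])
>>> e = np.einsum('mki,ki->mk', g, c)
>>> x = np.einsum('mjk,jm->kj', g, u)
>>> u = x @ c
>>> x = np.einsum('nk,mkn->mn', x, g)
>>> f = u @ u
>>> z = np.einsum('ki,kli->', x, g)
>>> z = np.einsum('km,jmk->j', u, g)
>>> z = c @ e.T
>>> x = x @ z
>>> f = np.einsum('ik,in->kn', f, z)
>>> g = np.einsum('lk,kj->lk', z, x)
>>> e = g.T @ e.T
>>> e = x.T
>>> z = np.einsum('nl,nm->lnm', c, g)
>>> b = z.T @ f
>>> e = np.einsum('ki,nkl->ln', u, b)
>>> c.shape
(7, 7)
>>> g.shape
(7, 13)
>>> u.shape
(7, 7)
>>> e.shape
(13, 13)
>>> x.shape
(13, 13)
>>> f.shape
(7, 13)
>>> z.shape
(7, 7, 13)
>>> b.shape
(13, 7, 13)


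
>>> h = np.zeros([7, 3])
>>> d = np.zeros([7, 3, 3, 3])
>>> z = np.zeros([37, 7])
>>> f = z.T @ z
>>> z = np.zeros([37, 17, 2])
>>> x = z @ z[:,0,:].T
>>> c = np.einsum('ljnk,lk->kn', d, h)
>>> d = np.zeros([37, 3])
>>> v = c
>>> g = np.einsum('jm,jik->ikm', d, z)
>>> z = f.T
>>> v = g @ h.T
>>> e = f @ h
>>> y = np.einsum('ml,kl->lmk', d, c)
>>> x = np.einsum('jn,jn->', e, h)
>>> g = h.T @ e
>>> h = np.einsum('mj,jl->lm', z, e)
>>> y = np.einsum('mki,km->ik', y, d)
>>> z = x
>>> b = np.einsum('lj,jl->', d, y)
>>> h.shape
(3, 7)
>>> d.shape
(37, 3)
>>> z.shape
()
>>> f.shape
(7, 7)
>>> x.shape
()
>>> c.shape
(3, 3)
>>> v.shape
(17, 2, 7)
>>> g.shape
(3, 3)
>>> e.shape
(7, 3)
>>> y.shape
(3, 37)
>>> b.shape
()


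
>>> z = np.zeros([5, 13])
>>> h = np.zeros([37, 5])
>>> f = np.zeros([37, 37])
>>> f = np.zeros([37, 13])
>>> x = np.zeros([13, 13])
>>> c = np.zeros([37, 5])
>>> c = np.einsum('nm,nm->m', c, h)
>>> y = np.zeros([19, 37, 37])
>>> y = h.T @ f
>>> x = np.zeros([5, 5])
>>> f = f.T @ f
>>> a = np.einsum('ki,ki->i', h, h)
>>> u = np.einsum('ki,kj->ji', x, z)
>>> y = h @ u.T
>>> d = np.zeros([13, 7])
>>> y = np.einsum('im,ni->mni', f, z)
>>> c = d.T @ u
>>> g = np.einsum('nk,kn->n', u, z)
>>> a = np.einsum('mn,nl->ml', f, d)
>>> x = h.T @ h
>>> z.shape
(5, 13)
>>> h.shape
(37, 5)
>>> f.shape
(13, 13)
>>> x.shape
(5, 5)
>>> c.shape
(7, 5)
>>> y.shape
(13, 5, 13)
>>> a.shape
(13, 7)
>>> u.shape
(13, 5)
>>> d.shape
(13, 7)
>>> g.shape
(13,)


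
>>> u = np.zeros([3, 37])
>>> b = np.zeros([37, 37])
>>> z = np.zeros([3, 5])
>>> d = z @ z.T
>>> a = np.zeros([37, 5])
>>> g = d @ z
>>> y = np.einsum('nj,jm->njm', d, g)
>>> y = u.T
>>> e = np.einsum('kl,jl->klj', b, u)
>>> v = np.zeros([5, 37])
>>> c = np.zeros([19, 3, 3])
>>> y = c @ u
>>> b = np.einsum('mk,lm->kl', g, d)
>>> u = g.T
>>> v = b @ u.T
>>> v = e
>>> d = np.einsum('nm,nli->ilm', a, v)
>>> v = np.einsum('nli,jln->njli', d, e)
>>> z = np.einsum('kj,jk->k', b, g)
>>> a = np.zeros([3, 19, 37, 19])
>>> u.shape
(5, 3)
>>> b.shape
(5, 3)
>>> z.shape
(5,)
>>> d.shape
(3, 37, 5)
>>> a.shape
(3, 19, 37, 19)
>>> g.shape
(3, 5)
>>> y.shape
(19, 3, 37)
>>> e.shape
(37, 37, 3)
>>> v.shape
(3, 37, 37, 5)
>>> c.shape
(19, 3, 3)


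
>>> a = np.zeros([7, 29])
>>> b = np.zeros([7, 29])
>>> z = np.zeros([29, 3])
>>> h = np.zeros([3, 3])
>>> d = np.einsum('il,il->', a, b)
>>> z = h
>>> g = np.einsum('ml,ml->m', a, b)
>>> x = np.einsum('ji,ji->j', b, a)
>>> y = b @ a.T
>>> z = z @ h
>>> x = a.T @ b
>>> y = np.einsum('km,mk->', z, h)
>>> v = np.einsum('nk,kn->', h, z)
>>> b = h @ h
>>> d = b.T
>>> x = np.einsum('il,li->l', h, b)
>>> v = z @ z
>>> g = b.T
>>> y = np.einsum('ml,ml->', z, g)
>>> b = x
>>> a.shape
(7, 29)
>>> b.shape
(3,)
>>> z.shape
(3, 3)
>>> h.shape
(3, 3)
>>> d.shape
(3, 3)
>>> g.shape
(3, 3)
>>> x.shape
(3,)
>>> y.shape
()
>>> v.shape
(3, 3)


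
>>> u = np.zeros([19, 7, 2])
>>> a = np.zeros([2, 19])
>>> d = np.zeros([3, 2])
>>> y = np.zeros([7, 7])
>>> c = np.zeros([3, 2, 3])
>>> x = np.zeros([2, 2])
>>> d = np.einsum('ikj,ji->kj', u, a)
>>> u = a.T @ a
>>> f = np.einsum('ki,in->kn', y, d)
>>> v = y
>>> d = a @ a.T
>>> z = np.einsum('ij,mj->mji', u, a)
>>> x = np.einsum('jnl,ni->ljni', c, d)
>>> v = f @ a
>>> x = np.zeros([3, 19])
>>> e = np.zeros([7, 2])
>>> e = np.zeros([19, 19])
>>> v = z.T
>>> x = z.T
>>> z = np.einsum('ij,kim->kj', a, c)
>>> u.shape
(19, 19)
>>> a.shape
(2, 19)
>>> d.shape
(2, 2)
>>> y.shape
(7, 7)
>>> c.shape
(3, 2, 3)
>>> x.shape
(19, 19, 2)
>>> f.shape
(7, 2)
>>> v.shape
(19, 19, 2)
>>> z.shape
(3, 19)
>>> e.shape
(19, 19)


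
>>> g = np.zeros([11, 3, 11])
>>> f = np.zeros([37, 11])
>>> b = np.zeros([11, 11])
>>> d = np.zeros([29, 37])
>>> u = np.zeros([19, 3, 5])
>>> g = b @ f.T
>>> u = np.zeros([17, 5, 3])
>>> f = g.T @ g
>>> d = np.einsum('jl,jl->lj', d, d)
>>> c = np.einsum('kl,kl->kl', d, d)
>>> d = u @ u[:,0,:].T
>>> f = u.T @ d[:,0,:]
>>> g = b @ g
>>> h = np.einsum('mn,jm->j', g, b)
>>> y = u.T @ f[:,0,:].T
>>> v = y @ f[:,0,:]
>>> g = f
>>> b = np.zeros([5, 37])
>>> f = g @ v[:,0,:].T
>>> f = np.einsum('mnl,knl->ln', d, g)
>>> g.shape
(3, 5, 17)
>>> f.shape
(17, 5)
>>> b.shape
(5, 37)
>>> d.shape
(17, 5, 17)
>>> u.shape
(17, 5, 3)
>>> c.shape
(37, 29)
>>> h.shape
(11,)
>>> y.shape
(3, 5, 3)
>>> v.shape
(3, 5, 17)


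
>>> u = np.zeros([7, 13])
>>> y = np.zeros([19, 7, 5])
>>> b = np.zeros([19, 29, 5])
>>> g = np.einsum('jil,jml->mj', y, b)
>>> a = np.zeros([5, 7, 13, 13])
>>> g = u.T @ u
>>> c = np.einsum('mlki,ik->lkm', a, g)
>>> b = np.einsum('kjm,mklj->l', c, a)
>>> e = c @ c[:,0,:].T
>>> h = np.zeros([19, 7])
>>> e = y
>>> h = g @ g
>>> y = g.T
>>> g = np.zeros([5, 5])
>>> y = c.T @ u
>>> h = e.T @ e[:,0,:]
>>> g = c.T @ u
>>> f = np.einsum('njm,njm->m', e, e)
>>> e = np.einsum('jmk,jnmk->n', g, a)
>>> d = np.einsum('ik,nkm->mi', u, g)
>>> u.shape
(7, 13)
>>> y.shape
(5, 13, 13)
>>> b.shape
(13,)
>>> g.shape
(5, 13, 13)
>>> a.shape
(5, 7, 13, 13)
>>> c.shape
(7, 13, 5)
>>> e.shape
(7,)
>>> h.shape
(5, 7, 5)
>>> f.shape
(5,)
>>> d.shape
(13, 7)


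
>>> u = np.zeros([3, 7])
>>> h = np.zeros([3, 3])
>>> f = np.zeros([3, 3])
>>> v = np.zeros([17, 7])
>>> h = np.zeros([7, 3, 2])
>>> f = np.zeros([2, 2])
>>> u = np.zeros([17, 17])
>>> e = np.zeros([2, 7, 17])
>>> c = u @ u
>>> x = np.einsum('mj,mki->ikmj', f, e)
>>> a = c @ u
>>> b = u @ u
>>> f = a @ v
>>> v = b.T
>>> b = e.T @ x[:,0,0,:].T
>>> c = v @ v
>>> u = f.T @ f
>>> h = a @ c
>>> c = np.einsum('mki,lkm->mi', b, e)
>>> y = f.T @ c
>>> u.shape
(7, 7)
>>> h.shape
(17, 17)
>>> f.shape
(17, 7)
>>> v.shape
(17, 17)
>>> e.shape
(2, 7, 17)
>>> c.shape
(17, 17)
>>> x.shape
(17, 7, 2, 2)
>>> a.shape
(17, 17)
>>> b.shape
(17, 7, 17)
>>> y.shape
(7, 17)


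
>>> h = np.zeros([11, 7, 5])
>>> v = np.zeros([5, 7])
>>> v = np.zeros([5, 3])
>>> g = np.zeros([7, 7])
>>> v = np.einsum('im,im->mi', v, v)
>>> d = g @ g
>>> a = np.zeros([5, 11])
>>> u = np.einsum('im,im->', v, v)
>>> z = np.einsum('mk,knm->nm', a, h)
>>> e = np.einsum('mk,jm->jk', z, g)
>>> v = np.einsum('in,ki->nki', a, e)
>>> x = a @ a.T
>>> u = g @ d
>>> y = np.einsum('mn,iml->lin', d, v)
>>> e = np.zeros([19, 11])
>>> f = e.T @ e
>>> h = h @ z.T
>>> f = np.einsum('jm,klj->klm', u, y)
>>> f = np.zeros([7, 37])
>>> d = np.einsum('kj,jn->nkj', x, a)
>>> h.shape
(11, 7, 7)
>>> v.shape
(11, 7, 5)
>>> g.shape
(7, 7)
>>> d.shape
(11, 5, 5)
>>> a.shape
(5, 11)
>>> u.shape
(7, 7)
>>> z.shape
(7, 5)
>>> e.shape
(19, 11)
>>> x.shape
(5, 5)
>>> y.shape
(5, 11, 7)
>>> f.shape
(7, 37)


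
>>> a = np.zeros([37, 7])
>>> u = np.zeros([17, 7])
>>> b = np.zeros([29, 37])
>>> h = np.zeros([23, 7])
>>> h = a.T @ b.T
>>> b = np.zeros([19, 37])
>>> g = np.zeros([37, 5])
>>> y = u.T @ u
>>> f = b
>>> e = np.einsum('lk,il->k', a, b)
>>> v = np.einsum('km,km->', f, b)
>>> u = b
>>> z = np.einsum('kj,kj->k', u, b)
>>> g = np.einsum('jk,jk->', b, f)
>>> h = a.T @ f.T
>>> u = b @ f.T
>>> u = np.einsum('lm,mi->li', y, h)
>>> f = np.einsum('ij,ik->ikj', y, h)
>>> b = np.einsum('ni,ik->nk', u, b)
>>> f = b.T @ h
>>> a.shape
(37, 7)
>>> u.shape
(7, 19)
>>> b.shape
(7, 37)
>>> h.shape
(7, 19)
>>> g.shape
()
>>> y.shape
(7, 7)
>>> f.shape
(37, 19)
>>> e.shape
(7,)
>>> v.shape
()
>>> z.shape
(19,)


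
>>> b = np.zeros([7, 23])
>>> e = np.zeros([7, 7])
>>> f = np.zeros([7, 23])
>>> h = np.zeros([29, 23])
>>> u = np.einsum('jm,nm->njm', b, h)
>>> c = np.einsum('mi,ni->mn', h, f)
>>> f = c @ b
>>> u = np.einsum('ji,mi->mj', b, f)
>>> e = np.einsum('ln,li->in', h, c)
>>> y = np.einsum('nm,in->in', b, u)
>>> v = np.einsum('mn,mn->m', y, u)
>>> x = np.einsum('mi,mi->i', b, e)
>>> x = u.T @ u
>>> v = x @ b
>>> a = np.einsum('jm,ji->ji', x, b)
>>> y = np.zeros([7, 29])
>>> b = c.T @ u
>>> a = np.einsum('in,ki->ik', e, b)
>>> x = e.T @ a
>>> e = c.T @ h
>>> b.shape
(7, 7)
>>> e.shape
(7, 23)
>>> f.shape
(29, 23)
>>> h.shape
(29, 23)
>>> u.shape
(29, 7)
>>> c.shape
(29, 7)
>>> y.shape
(7, 29)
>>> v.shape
(7, 23)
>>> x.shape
(23, 7)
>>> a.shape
(7, 7)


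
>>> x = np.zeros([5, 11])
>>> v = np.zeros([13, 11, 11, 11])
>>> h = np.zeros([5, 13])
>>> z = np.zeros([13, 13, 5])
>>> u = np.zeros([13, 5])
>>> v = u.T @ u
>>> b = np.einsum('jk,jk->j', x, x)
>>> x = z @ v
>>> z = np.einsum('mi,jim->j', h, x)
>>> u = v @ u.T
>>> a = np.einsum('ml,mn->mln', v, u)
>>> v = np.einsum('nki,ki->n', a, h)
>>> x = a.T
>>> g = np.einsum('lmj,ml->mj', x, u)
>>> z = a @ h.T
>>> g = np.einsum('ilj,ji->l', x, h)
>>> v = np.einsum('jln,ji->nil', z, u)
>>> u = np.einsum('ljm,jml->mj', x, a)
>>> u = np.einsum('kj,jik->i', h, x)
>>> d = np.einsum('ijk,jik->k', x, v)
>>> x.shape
(13, 5, 5)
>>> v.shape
(5, 13, 5)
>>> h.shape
(5, 13)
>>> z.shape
(5, 5, 5)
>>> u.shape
(5,)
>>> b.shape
(5,)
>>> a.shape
(5, 5, 13)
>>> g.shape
(5,)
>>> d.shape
(5,)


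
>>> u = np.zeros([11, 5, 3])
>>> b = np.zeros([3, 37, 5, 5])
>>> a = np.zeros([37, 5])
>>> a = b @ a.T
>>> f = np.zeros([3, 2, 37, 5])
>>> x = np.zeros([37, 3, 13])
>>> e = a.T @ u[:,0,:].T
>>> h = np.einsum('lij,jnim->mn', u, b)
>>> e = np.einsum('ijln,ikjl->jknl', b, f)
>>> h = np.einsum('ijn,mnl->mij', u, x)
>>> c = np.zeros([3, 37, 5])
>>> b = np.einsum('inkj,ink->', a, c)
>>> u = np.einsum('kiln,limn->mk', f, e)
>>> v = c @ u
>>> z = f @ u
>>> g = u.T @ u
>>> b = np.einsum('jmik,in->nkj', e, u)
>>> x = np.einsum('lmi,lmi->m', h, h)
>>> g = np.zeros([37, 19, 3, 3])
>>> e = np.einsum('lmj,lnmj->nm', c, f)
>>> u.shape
(5, 3)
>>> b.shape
(3, 5, 37)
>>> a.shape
(3, 37, 5, 37)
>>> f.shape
(3, 2, 37, 5)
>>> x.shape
(11,)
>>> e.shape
(2, 37)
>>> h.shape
(37, 11, 5)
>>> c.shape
(3, 37, 5)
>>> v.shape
(3, 37, 3)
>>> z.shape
(3, 2, 37, 3)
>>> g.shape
(37, 19, 3, 3)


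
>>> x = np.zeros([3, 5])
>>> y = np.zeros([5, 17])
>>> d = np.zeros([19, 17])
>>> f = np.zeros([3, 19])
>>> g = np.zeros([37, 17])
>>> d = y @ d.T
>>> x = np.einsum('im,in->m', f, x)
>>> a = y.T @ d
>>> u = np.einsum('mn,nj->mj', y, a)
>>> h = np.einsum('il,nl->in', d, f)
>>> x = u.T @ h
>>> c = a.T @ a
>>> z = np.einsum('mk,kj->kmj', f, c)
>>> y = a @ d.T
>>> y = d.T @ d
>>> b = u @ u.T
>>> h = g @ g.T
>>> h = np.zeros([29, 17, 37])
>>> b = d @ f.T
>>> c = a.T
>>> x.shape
(19, 3)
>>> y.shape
(19, 19)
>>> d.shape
(5, 19)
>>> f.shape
(3, 19)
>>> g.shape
(37, 17)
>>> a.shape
(17, 19)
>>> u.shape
(5, 19)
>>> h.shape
(29, 17, 37)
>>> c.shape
(19, 17)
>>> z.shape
(19, 3, 19)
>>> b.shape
(5, 3)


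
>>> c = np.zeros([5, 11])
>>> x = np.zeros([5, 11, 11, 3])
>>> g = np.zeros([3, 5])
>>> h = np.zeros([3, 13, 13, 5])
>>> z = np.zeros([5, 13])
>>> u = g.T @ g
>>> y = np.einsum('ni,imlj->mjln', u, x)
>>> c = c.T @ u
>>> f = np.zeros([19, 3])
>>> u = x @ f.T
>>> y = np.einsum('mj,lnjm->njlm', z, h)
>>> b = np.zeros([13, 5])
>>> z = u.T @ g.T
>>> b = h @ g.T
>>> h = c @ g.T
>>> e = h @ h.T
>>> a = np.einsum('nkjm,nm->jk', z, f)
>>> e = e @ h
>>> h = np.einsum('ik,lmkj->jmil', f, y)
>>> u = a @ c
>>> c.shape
(11, 5)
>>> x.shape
(5, 11, 11, 3)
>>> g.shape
(3, 5)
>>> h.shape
(5, 13, 19, 13)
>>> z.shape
(19, 11, 11, 3)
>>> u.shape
(11, 5)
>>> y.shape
(13, 13, 3, 5)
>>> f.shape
(19, 3)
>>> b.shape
(3, 13, 13, 3)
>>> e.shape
(11, 3)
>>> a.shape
(11, 11)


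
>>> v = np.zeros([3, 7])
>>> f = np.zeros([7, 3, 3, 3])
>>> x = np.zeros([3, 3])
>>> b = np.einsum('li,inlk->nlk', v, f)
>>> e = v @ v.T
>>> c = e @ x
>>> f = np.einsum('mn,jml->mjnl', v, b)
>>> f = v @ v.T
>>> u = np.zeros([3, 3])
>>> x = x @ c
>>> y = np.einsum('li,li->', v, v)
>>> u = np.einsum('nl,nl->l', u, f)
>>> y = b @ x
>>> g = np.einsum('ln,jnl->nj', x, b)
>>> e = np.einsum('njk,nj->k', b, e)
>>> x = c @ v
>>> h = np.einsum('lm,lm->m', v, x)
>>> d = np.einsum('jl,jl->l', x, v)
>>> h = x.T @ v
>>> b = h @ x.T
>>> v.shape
(3, 7)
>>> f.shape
(3, 3)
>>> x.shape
(3, 7)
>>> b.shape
(7, 3)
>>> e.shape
(3,)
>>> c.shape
(3, 3)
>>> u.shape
(3,)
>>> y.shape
(3, 3, 3)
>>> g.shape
(3, 3)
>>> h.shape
(7, 7)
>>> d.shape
(7,)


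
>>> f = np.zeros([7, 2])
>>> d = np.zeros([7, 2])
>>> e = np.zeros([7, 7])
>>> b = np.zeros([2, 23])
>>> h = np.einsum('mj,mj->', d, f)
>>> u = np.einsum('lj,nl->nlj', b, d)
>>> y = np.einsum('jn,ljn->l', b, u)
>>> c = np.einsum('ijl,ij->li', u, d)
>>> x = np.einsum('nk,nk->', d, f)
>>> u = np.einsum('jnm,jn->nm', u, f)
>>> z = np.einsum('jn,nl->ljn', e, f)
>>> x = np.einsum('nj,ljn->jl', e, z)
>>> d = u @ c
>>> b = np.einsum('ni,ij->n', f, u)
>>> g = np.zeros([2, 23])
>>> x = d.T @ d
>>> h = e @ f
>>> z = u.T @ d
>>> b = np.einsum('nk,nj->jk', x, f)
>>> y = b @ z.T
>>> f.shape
(7, 2)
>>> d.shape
(2, 7)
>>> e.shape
(7, 7)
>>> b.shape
(2, 7)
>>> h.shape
(7, 2)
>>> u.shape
(2, 23)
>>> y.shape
(2, 23)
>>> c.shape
(23, 7)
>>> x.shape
(7, 7)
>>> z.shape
(23, 7)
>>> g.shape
(2, 23)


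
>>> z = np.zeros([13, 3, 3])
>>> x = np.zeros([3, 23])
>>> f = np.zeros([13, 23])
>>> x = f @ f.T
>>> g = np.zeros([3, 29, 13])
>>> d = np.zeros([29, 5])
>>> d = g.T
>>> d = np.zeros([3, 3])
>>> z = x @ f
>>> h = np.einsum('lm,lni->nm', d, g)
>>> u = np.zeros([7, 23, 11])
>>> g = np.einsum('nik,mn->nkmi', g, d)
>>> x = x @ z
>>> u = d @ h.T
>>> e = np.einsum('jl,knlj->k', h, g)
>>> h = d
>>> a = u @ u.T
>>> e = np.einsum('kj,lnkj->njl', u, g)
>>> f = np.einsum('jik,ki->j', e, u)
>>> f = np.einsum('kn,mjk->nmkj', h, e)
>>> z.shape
(13, 23)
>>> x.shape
(13, 23)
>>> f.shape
(3, 13, 3, 29)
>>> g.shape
(3, 13, 3, 29)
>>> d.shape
(3, 3)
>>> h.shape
(3, 3)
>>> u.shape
(3, 29)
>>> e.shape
(13, 29, 3)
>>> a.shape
(3, 3)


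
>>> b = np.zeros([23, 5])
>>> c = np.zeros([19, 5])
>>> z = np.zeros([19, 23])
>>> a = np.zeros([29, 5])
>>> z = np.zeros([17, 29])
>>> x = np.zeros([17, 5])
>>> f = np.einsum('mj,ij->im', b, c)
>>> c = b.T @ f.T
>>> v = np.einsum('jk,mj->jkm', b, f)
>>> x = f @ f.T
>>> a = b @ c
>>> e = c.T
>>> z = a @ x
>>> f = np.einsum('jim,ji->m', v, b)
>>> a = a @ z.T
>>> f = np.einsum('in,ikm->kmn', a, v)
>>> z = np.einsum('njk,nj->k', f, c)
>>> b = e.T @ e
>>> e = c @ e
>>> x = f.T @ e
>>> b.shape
(5, 5)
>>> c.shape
(5, 19)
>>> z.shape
(23,)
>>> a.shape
(23, 23)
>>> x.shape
(23, 19, 5)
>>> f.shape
(5, 19, 23)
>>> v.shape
(23, 5, 19)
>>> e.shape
(5, 5)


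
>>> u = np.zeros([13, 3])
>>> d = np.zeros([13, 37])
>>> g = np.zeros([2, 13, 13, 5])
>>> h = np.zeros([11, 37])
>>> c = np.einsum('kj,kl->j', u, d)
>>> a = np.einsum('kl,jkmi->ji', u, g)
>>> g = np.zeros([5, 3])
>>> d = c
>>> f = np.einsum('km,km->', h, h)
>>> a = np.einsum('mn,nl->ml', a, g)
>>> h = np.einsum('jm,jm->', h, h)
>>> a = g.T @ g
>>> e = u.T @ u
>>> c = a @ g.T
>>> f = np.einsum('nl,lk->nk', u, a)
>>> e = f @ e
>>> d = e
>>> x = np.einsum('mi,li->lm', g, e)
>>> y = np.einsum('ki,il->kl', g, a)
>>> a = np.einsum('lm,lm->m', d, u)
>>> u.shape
(13, 3)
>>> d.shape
(13, 3)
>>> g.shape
(5, 3)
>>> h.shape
()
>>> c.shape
(3, 5)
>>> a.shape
(3,)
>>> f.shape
(13, 3)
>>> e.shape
(13, 3)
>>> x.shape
(13, 5)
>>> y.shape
(5, 3)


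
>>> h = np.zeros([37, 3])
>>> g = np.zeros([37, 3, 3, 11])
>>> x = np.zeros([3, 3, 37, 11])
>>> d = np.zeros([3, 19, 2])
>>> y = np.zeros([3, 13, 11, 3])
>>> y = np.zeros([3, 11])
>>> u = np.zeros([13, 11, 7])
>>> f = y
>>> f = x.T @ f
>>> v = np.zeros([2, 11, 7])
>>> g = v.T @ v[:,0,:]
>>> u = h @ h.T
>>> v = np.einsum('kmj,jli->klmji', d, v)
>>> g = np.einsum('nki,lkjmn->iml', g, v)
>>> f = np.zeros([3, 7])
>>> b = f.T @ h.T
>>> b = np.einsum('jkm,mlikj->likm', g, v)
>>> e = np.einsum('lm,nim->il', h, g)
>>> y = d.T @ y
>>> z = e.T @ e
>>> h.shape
(37, 3)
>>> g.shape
(7, 2, 3)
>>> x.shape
(3, 3, 37, 11)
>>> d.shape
(3, 19, 2)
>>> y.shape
(2, 19, 11)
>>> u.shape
(37, 37)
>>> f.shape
(3, 7)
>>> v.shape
(3, 11, 19, 2, 7)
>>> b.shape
(11, 19, 2, 3)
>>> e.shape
(2, 37)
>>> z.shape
(37, 37)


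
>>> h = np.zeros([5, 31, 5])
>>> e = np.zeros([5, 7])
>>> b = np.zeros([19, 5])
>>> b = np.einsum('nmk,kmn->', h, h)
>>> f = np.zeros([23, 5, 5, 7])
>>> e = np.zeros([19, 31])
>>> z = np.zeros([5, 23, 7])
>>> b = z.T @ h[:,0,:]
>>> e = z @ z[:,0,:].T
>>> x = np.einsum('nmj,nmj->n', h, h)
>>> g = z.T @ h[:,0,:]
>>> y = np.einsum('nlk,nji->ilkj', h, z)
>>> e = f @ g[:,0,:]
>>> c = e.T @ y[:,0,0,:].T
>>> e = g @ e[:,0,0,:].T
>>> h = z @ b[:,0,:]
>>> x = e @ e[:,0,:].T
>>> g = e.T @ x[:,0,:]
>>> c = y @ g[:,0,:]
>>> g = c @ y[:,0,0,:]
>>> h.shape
(5, 23, 5)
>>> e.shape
(7, 23, 23)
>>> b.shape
(7, 23, 5)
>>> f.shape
(23, 5, 5, 7)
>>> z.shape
(5, 23, 7)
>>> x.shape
(7, 23, 7)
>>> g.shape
(7, 31, 5, 23)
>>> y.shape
(7, 31, 5, 23)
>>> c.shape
(7, 31, 5, 7)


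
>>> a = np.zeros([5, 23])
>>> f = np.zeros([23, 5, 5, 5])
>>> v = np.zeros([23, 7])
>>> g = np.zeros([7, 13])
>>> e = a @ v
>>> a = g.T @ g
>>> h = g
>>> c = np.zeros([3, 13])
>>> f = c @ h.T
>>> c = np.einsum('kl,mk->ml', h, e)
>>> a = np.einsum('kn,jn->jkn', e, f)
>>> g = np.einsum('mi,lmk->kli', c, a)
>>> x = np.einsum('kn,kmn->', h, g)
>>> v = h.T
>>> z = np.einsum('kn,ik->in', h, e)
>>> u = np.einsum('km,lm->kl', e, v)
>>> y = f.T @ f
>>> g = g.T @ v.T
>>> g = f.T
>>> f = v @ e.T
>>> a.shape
(3, 5, 7)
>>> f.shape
(13, 5)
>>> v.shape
(13, 7)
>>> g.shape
(7, 3)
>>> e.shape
(5, 7)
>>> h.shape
(7, 13)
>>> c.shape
(5, 13)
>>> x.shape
()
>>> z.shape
(5, 13)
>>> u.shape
(5, 13)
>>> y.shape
(7, 7)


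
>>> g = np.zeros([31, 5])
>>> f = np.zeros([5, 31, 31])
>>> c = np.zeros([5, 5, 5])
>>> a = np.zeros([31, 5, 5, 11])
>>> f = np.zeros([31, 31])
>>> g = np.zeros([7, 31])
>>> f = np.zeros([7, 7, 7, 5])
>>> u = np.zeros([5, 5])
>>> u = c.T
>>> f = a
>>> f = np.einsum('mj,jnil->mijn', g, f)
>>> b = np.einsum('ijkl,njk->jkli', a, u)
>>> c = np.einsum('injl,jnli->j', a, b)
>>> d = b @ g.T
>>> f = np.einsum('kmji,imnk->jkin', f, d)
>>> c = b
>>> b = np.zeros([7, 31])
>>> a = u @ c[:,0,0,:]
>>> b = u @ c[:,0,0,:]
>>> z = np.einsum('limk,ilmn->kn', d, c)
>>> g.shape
(7, 31)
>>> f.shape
(31, 7, 5, 11)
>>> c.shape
(5, 5, 11, 31)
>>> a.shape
(5, 5, 31)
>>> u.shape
(5, 5, 5)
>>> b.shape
(5, 5, 31)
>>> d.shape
(5, 5, 11, 7)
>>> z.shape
(7, 31)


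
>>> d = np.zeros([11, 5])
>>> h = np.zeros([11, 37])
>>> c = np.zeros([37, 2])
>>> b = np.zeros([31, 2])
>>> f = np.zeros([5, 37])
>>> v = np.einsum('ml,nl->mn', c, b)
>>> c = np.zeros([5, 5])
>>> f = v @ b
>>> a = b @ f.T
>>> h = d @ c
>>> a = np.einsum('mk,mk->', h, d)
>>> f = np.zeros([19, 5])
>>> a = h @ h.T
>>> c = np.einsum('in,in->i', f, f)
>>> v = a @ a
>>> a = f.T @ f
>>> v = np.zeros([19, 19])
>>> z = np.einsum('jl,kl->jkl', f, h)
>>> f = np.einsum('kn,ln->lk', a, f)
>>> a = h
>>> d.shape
(11, 5)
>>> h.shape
(11, 5)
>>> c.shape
(19,)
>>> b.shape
(31, 2)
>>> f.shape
(19, 5)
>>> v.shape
(19, 19)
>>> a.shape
(11, 5)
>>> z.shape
(19, 11, 5)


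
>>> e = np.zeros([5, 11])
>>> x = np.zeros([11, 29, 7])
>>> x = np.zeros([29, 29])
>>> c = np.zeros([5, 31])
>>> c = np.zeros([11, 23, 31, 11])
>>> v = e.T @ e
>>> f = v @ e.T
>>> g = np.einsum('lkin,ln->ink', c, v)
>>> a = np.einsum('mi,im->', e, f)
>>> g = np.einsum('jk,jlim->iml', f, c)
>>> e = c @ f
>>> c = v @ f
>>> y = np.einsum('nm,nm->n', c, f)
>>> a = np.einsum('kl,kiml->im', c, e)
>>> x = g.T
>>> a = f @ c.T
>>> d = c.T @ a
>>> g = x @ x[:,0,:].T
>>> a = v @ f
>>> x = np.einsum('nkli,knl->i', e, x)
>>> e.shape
(11, 23, 31, 5)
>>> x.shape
(5,)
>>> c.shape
(11, 5)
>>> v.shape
(11, 11)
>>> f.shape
(11, 5)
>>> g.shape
(23, 11, 23)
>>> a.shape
(11, 5)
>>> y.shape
(11,)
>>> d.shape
(5, 11)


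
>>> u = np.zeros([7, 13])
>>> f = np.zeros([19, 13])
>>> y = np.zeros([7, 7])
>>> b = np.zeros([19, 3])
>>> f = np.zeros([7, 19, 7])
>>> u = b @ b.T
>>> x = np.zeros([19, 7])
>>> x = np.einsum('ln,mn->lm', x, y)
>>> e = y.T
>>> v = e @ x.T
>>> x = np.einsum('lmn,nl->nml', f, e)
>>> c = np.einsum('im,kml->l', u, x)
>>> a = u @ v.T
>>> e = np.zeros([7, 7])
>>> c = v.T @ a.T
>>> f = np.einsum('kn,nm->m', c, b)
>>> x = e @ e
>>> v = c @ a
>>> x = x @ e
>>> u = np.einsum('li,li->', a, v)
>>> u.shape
()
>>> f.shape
(3,)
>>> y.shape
(7, 7)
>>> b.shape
(19, 3)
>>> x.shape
(7, 7)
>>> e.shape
(7, 7)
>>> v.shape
(19, 7)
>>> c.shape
(19, 19)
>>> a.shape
(19, 7)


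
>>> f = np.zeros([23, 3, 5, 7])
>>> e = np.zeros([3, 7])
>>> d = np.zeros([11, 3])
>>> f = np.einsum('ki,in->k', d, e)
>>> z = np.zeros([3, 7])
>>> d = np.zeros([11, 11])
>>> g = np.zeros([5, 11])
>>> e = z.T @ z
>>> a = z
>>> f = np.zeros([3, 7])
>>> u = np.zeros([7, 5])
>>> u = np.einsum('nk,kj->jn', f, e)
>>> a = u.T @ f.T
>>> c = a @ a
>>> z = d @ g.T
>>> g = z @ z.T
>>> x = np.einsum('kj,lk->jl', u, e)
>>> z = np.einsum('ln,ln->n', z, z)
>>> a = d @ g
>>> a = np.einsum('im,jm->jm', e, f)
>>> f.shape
(3, 7)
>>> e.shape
(7, 7)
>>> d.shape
(11, 11)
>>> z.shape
(5,)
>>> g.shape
(11, 11)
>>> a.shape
(3, 7)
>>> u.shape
(7, 3)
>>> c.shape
(3, 3)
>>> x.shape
(3, 7)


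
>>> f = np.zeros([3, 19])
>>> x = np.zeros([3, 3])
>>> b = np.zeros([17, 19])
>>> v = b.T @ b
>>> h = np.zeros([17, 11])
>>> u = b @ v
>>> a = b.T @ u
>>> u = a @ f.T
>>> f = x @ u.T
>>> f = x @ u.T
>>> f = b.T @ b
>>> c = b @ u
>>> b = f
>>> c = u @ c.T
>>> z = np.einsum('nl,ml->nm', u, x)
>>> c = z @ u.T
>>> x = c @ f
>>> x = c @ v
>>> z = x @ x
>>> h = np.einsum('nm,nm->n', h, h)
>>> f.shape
(19, 19)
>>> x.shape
(19, 19)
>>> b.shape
(19, 19)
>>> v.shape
(19, 19)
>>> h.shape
(17,)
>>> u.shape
(19, 3)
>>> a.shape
(19, 19)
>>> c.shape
(19, 19)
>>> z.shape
(19, 19)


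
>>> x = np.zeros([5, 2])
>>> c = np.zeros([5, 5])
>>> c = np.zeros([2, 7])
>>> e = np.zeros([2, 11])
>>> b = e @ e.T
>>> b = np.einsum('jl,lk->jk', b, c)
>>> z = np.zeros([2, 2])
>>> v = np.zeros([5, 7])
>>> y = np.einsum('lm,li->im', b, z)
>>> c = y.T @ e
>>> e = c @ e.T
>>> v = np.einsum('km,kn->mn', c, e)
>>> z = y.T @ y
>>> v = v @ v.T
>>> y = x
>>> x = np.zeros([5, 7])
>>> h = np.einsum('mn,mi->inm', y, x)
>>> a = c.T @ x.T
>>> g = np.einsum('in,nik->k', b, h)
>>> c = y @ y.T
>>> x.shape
(5, 7)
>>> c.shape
(5, 5)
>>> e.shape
(7, 2)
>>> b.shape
(2, 7)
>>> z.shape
(7, 7)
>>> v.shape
(11, 11)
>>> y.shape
(5, 2)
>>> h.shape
(7, 2, 5)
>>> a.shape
(11, 5)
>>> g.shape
(5,)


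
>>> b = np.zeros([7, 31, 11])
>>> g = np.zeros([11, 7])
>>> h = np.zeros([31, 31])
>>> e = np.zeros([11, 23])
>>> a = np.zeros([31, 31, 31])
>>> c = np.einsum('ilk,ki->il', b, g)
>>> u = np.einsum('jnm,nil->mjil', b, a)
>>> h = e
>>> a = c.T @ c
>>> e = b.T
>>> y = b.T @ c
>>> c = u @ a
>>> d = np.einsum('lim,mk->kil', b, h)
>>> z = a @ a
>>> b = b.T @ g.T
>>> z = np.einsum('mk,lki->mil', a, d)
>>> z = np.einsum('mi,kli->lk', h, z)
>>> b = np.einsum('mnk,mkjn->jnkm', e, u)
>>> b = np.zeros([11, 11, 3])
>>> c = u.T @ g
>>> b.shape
(11, 11, 3)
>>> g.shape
(11, 7)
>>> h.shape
(11, 23)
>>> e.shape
(11, 31, 7)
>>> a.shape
(31, 31)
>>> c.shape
(31, 31, 7, 7)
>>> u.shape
(11, 7, 31, 31)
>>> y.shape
(11, 31, 31)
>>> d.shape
(23, 31, 7)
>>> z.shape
(7, 31)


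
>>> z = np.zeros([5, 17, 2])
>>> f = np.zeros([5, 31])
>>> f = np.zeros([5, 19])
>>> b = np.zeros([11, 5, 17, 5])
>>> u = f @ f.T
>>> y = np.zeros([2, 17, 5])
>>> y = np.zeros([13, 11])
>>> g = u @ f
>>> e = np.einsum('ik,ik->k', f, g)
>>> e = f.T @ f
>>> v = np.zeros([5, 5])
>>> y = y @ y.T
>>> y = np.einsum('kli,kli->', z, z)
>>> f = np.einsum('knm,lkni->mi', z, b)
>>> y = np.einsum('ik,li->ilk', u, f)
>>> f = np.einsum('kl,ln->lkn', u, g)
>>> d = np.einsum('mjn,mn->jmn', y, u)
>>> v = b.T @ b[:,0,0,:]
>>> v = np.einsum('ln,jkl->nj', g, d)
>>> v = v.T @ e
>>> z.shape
(5, 17, 2)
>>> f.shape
(5, 5, 19)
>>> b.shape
(11, 5, 17, 5)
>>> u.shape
(5, 5)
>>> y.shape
(5, 2, 5)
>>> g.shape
(5, 19)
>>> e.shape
(19, 19)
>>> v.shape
(2, 19)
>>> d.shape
(2, 5, 5)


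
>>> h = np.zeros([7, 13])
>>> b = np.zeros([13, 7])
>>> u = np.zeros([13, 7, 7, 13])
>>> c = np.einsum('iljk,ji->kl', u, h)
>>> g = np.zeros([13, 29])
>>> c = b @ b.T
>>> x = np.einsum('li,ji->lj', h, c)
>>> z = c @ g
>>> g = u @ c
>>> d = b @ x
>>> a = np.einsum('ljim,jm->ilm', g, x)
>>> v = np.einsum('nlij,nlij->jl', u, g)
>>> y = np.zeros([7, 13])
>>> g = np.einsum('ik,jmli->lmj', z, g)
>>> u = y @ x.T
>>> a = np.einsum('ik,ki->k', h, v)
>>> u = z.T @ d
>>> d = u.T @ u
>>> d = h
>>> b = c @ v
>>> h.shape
(7, 13)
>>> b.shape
(13, 7)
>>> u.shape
(29, 13)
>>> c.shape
(13, 13)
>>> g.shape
(7, 7, 13)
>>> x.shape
(7, 13)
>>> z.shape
(13, 29)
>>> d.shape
(7, 13)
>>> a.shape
(13,)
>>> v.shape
(13, 7)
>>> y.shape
(7, 13)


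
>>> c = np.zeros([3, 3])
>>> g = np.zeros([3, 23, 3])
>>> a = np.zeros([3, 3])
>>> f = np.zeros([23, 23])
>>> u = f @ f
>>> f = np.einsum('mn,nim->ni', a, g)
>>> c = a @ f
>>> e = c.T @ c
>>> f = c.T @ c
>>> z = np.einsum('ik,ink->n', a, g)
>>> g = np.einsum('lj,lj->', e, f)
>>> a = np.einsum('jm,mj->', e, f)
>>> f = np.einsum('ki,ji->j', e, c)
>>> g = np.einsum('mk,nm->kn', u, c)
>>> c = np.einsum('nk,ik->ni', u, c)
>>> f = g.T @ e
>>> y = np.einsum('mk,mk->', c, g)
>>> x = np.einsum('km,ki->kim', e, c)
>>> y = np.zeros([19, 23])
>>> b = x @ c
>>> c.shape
(23, 3)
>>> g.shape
(23, 3)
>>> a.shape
()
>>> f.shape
(3, 23)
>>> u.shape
(23, 23)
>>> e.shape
(23, 23)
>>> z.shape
(23,)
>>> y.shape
(19, 23)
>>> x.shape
(23, 3, 23)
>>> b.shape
(23, 3, 3)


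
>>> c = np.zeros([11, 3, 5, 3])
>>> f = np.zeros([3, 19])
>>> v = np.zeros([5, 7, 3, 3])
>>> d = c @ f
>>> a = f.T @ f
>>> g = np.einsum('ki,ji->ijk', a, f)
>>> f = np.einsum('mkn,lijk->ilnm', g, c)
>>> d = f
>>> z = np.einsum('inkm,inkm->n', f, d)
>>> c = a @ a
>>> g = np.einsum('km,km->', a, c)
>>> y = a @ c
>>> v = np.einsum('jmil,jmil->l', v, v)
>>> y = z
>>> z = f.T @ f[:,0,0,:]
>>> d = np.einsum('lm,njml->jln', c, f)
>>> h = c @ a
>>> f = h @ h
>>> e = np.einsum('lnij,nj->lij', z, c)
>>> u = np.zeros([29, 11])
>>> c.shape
(19, 19)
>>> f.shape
(19, 19)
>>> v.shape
(3,)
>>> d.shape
(11, 19, 3)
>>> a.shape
(19, 19)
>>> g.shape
()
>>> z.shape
(19, 19, 11, 19)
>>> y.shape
(11,)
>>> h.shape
(19, 19)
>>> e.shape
(19, 11, 19)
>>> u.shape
(29, 11)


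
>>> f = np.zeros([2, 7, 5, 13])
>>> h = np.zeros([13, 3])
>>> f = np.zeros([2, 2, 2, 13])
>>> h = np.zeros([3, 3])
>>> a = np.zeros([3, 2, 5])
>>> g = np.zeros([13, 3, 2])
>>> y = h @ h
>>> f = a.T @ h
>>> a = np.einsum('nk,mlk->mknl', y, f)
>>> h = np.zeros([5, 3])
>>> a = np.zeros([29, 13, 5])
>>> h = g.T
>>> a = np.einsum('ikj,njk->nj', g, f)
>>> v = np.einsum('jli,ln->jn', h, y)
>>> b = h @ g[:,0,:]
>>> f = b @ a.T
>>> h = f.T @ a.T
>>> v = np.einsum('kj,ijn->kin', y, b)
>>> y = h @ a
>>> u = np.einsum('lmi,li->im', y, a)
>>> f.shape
(2, 3, 5)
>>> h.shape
(5, 3, 5)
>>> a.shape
(5, 2)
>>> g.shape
(13, 3, 2)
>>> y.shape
(5, 3, 2)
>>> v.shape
(3, 2, 2)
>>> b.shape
(2, 3, 2)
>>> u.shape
(2, 3)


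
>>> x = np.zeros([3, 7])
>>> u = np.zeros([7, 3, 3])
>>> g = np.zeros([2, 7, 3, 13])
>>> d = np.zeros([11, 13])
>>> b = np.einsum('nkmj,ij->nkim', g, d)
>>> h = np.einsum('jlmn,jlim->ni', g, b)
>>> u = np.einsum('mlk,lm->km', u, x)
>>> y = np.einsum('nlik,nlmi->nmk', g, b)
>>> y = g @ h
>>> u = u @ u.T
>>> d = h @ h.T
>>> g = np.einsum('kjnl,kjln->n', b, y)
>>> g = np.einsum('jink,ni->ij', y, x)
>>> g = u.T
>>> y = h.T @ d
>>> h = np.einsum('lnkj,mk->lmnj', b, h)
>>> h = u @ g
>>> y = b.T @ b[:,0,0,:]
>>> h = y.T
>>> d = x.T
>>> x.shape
(3, 7)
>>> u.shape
(3, 3)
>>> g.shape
(3, 3)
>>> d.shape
(7, 3)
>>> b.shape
(2, 7, 11, 3)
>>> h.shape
(3, 7, 11, 3)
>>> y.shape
(3, 11, 7, 3)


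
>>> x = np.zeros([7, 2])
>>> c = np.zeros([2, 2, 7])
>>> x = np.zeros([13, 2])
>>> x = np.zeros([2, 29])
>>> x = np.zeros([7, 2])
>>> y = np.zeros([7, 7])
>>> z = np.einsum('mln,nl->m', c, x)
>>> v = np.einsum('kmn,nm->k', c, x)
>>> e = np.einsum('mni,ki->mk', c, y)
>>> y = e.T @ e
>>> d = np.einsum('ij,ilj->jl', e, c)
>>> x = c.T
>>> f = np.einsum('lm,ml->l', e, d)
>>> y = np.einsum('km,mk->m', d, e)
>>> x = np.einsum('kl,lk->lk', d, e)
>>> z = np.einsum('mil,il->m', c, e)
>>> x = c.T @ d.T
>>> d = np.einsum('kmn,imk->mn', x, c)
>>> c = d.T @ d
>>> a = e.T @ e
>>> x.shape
(7, 2, 7)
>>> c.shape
(7, 7)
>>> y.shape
(2,)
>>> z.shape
(2,)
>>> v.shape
(2,)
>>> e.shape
(2, 7)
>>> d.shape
(2, 7)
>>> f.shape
(2,)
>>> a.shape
(7, 7)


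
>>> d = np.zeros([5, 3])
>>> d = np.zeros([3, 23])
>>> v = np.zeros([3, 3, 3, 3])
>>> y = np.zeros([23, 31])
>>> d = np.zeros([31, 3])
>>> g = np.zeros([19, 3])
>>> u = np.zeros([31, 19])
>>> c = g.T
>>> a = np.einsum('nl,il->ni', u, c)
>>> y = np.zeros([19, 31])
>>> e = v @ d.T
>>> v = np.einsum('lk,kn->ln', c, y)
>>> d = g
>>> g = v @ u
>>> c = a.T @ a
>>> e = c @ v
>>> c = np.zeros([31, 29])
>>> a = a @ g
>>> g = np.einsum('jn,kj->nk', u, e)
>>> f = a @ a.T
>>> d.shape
(19, 3)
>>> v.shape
(3, 31)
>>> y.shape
(19, 31)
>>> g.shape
(19, 3)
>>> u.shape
(31, 19)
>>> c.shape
(31, 29)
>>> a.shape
(31, 19)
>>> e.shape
(3, 31)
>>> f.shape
(31, 31)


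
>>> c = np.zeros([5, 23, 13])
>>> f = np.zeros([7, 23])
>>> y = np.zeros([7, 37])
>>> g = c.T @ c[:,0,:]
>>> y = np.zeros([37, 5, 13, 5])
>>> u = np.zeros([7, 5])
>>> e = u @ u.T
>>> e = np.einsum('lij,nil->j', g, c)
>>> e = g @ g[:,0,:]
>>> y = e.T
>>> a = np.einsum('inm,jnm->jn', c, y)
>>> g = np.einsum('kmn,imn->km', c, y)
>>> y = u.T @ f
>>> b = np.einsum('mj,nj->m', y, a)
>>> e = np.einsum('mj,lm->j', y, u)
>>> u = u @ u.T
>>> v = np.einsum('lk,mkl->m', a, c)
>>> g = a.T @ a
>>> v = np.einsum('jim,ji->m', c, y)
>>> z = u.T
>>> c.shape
(5, 23, 13)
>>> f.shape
(7, 23)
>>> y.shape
(5, 23)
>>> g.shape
(23, 23)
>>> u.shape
(7, 7)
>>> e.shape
(23,)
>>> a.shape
(13, 23)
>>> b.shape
(5,)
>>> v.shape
(13,)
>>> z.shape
(7, 7)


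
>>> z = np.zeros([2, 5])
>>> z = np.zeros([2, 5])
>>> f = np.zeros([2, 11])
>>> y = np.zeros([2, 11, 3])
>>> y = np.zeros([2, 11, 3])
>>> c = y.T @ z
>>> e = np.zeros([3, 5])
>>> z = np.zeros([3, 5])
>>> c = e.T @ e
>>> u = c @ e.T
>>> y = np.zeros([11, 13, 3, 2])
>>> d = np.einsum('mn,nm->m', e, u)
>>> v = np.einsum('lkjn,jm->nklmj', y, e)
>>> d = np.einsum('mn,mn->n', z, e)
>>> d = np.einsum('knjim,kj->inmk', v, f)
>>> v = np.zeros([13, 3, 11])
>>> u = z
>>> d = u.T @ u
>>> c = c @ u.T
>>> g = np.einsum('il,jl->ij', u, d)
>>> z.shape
(3, 5)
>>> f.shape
(2, 11)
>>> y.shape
(11, 13, 3, 2)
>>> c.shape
(5, 3)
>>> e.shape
(3, 5)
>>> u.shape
(3, 5)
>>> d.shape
(5, 5)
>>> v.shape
(13, 3, 11)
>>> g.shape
(3, 5)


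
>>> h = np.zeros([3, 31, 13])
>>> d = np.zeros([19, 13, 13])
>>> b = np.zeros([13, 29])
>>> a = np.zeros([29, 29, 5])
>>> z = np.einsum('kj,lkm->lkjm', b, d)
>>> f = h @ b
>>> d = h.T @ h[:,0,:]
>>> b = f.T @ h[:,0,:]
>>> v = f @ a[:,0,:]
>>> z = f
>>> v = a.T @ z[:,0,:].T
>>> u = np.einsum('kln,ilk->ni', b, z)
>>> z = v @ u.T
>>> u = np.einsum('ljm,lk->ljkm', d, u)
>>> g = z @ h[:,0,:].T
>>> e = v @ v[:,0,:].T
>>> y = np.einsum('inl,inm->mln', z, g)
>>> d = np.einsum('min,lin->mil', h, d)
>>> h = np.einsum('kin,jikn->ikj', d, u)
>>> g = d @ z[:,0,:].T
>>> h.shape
(31, 3, 13)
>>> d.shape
(3, 31, 13)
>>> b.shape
(29, 31, 13)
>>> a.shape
(29, 29, 5)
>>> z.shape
(5, 29, 13)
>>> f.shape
(3, 31, 29)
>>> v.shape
(5, 29, 3)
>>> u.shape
(13, 31, 3, 13)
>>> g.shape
(3, 31, 5)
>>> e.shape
(5, 29, 5)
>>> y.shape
(3, 13, 29)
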